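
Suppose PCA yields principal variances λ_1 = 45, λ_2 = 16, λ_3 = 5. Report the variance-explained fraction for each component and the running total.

Step 1 — total variance = trace(Sigma) = Σ λ_i = 45 + 16 + 5 = 66.

Step 2 — fraction explained by component i = λ_i / Σ λ:
  PC1: 45/66 = 0.6818
  PC2: 16/66 = 0.2424
  PC3: 5/66 = 0.0758

Step 3 — cumulative fraction after k components = (λ_1 + ... + λ_k) / Σ λ:
  k = 1: 45/66 = 0.6818
  k = 2: (45 + 16)/66 = 61/66 = 0.9242
  k = 3: (45 + 16 + 5)/66 = 66/66 = 1

Summary (fraction, with percent):

explained: PC1 0.6818 (68.18%), PC2 0.2424 (24.24%), PC3 0.0758 (7.58%);  cumulative: 0.6818, 0.9242, 1


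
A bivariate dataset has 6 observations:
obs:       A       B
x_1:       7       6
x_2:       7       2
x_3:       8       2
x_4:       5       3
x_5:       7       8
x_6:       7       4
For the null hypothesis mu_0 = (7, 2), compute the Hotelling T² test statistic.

Step 1 — sample mean vector:
  mean(A) = (7 + 7 + 8 + 5 + 7 + 7) / 6 = 41/6 = 6.8333
  mean(B) = (6 + 2 + 2 + 3 + 8 + 4) / 6 = 25/6 = 4.1667
  x̄ = (6.8333, 4.1667),  deviation x̄ - mu_0 = (6.8333, 4.1667) - (7, 2) = (-0.1667, 2.1667).

Step 2 — sample covariance matrix, S[i,j] = (1/(n-1)) · Σ_k (x_{k,i} - mean_i) · (x_{k,j} - mean_j), divisor n-1 = 5:
  S[A,A] = ((0.1667)·(0.1667) + (0.1667)·(0.1667) + (1.1667)·(1.1667) + (-1.8333)·(-1.8333) + (0.1667)·(0.1667) + (0.1667)·(0.1667)) / 5 = 4.8333/5 = 0.9667
  S[A,B] = ((0.1667)·(1.8333) + (0.1667)·(-2.1667) + (1.1667)·(-2.1667) + (-1.8333)·(-1.1667) + (0.1667)·(3.8333) + (0.1667)·(-0.1667)) / 5 = 0.1667/5 = 0.0333
  S[B,B] = ((1.8333)·(1.8333) + (-2.1667)·(-2.1667) + (-2.1667)·(-2.1667) + (-1.1667)·(-1.1667) + (3.8333)·(3.8333) + (-0.1667)·(-0.1667)) / 5 = 28.8333/5 = 5.7667
  S = [[0.9667, 0.0333],
 [0.0333, 5.7667]].

Step 3 — invert S. det(S) = 0.9667·5.7667 - (0.0333)² = 5.5733.
  S^{-1} = (1/det) · [[d, -b], [-b, a]] = [[1.0347, -0.006],
 [-0.006, 0.1734]].

Step 4 — quadratic form (x̄ - mu_0)^T · S^{-1} · (x̄ - mu_0):
  S^{-1} · (x̄ - mu_0) = (-0.1854, 0.3768),
  (x̄ - mu_0)^T · [...] = (-0.1667)·(-0.1854) + (2.1667)·(0.3768) = 0.8473.

Step 5 — scale by n: T² = 6 · 0.8473 = 5.0837.

T² ≈ 5.0837


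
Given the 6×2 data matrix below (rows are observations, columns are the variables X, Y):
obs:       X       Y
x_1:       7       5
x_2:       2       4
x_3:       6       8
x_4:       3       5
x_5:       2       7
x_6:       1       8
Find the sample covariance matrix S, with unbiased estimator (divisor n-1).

Step 1 — column means:
  mean(X) = (7 + 2 + 6 + 3 + 2 + 1) / 6 = 21/6 = 3.5
  mean(Y) = (5 + 4 + 8 + 5 + 7 + 8) / 6 = 37/6 = 6.1667

Step 2 — sample covariance S[i,j] = (1/(n-1)) · Σ_k (x_{k,i} - mean_i) · (x_{k,j} - mean_j), with n-1 = 5.
  S[X,X] = ((3.5)·(3.5) + (-1.5)·(-1.5) + (2.5)·(2.5) + (-0.5)·(-0.5) + (-1.5)·(-1.5) + (-2.5)·(-2.5)) / 5 = 29.5/5 = 5.9
  S[X,Y] = ((3.5)·(-1.1667) + (-1.5)·(-2.1667) + (2.5)·(1.8333) + (-0.5)·(-1.1667) + (-1.5)·(0.8333) + (-2.5)·(1.8333)) / 5 = -1.5/5 = -0.3
  S[Y,Y] = ((-1.1667)·(-1.1667) + (-2.1667)·(-2.1667) + (1.8333)·(1.8333) + (-1.1667)·(-1.1667) + (0.8333)·(0.8333) + (1.8333)·(1.8333)) / 5 = 14.8333/5 = 2.9667

S is symmetric (S[j,i] = S[i,j]). Assembling:

S = [[5.9, -0.3],
 [-0.3, 2.9667]]


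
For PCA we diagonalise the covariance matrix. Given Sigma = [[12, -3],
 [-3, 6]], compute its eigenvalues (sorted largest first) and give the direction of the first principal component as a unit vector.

Step 1 — characteristic polynomial of 2×2 Sigma:
  det(Sigma - λI) = λ² - trace · λ + det = 0.
  trace = 12 + 6 = 18, det = 12·6 - (-3)² = 63.
Step 2 — discriminant:
  Δ = trace² - 4·det = 324 - 252 = 72.
Step 3 — eigenvalues:
  λ = (trace ± √Δ)/2 = (18 ± 8.4853)/2,
  λ_1 = 13.2426,  λ_2 = 4.7574.

Step 4 — unit eigenvector for λ_1: solve (Sigma - λ_1 I)v = 0. First row:
  (12 - 13.2426)·v_x + (-3)·v_y = 0, i.e. (-1.2426)·v_x + (-3)·v_y = 0,
  so v ∝ (b, λ_1 - a) = (-3, 1.2426); multiply by -1 so the first entry is positive: u = (3, -1.2426).
  ||u|| = √((3)² + (-1.2426)²) = √(10.5442) ≈ 3.2472,
  v_1 = u/||u|| ≈ (0.9239, -0.3827) (||v_1|| = 1).

λ_1 = 13.2426,  λ_2 = 4.7574;  v_1 ≈ (0.9239, -0.3827)


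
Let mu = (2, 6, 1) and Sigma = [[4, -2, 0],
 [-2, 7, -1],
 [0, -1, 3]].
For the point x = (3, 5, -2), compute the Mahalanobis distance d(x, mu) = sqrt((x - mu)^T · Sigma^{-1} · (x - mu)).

Step 1 — centre the observation: (x - mu) = (1, -1, -3).

Step 2 — invert Sigma (cofactor / det for 3×3, or solve directly):
  Sigma^{-1} = [[0.2941, 0.0882, 0.0294],
 [0.0882, 0.1765, 0.0588],
 [0.0294, 0.0588, 0.3529]].

Step 3 — form the quadratic (x - mu)^T · Sigma^{-1} · (x - mu):
  Sigma^{-1} · (x - mu) = (0.1176, -0.2647, -1.0882).
  (x - mu)^T · [Sigma^{-1} · (x - mu)] = (1)·(0.1176) + (-1)·(-0.2647) + (-3)·(-1.0882) = 3.6471.

Step 4 — take square root: d = √(3.6471) ≈ 1.9097.

d(x, mu) = √(3.6471) ≈ 1.9097


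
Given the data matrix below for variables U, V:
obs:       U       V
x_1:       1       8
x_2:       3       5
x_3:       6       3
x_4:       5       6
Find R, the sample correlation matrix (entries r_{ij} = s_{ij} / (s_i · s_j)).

Step 1 — column means:
  mean(U) = (1 + 3 + 6 + 5) / 4 = 15/4 = 3.75
  mean(V) = (8 + 5 + 3 + 6) / 4 = 22/4 = 5.5

Step 2 — sample variances and covariances s[i,j] = (1/(n-1)) · Σ_k (x_{k,i} - mean_i) · (x_{k,j} - mean_j), with n-1 = 3:
  s[U,U] = ((-2.75)·(-2.75) + (-0.75)·(-0.75) + (2.25)·(2.25) + (1.25)·(1.25)) / 3 = 14.75/3 = 4.9167
  s[U,V] = ((-2.75)·(2.5) + (-0.75)·(-0.5) + (2.25)·(-2.5) + (1.25)·(0.5)) / 3 = -11.5/3 = -3.8333
  s[V,V] = ((2.5)·(2.5) + (-0.5)·(-0.5) + (-2.5)·(-2.5) + (0.5)·(0.5)) / 3 = 13/3 = 4.3333
  Sample standard deviations s_i = √(s[i,i]):
  s(U) = √(4.9167) = 2.2174
  s(V) = √(4.3333) = 2.0817

Step 3 — r_{ij} = s_{ij} / (s_i · s_j):
  r[U,U] = 1 (diagonal).
  r[U,V] = -3.8333 / (2.2174 · 2.0817) = -3.8333 / 4.6158 = -0.8305
  r[V,V] = 1 (diagonal).

R is symmetric with unit diagonal. Assembling:

R = [[1, -0.8305],
 [-0.8305, 1]]


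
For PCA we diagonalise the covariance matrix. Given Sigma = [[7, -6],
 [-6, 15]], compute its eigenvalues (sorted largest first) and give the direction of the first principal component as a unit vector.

Step 1 — characteristic polynomial of 2×2 Sigma:
  det(Sigma - λI) = λ² - trace · λ + det = 0.
  trace = 7 + 15 = 22, det = 7·15 - (-6)² = 69.
Step 2 — discriminant:
  Δ = trace² - 4·det = 484 - 276 = 208.
Step 3 — eigenvalues:
  λ = (trace ± √Δ)/2 = (22 ± 14.4222)/2,
  λ_1 = 18.2111,  λ_2 = 3.7889.

Step 4 — unit eigenvector for λ_1: solve (Sigma - λ_1 I)v = 0. First row:
  (7 - 18.2111)·v_x + (-6)·v_y = 0, i.e. (-11.2111)·v_x + (-6)·v_y = 0,
  so v ∝ (b, λ_1 - a) = (-6, 11.2111); multiply by -1 so the first entry is positive: u = (6, -11.2111).
  ||u|| = √((6)² + (-11.2111)²) = √(161.6888) ≈ 12.7157,
  v_1 = u/||u|| ≈ (0.4719, -0.8817) (||v_1|| = 1).

λ_1 = 18.2111,  λ_2 = 3.7889;  v_1 ≈ (0.4719, -0.8817)


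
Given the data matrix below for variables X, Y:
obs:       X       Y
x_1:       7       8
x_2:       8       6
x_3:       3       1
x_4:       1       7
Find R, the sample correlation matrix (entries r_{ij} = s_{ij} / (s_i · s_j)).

Step 1 — column means:
  mean(X) = (7 + 8 + 3 + 1) / 4 = 19/4 = 4.75
  mean(Y) = (8 + 6 + 1 + 7) / 4 = 22/4 = 5.5

Step 2 — sample variances and covariances s[i,j] = (1/(n-1)) · Σ_k (x_{k,i} - mean_i) · (x_{k,j} - mean_j), with n-1 = 3:
  s[X,X] = ((2.25)·(2.25) + (3.25)·(3.25) + (-1.75)·(-1.75) + (-3.75)·(-3.75)) / 3 = 32.75/3 = 10.9167
  s[X,Y] = ((2.25)·(2.5) + (3.25)·(0.5) + (-1.75)·(-4.5) + (-3.75)·(1.5)) / 3 = 9.5/3 = 3.1667
  s[Y,Y] = ((2.5)·(2.5) + (0.5)·(0.5) + (-4.5)·(-4.5) + (1.5)·(1.5)) / 3 = 29/3 = 9.6667
  Sample standard deviations s_i = √(s[i,i]):
  s(X) = √(10.9167) = 3.304
  s(Y) = √(9.6667) = 3.1091

Step 3 — r_{ij} = s_{ij} / (s_i · s_j):
  r[X,X] = 1 (diagonal).
  r[X,Y] = 3.1667 / (3.304 · 3.1091) = 3.1667 / 10.2727 = 0.3083
  r[Y,Y] = 1 (diagonal).

R is symmetric with unit diagonal. Assembling:

R = [[1, 0.3083],
 [0.3083, 1]]


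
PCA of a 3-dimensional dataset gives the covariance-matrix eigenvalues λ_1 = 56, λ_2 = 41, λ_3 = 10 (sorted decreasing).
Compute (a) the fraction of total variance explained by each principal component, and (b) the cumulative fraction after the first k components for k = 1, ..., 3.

Step 1 — total variance = trace(Sigma) = Σ λ_i = 56 + 41 + 10 = 107.

Step 2 — fraction explained by component i = λ_i / Σ λ:
  PC1: 56/107 = 0.5234
  PC2: 41/107 = 0.3832
  PC3: 10/107 = 0.0935

Step 3 — cumulative fraction after k components = (λ_1 + ... + λ_k) / Σ λ:
  k = 1: 56/107 = 0.5234
  k = 2: (56 + 41)/107 = 97/107 = 0.9065
  k = 3: (56 + 41 + 10)/107 = 107/107 = 1

Summary (fraction, with percent):

explained: PC1 0.5234 (52.34%), PC2 0.3832 (38.32%), PC3 0.0935 (9.35%);  cumulative: 0.5234, 0.9065, 1


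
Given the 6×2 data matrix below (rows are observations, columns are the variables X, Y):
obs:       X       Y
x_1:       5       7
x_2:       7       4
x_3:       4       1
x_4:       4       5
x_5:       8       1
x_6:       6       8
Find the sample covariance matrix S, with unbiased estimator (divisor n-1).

Step 1 — column means:
  mean(X) = (5 + 7 + 4 + 4 + 8 + 6) / 6 = 34/6 = 5.6667
  mean(Y) = (7 + 4 + 1 + 5 + 1 + 8) / 6 = 26/6 = 4.3333

Step 2 — sample covariance S[i,j] = (1/(n-1)) · Σ_k (x_{k,i} - mean_i) · (x_{k,j} - mean_j), with n-1 = 5.
  S[X,X] = ((-0.6667)·(-0.6667) + (1.3333)·(1.3333) + (-1.6667)·(-1.6667) + (-1.6667)·(-1.6667) + (2.3333)·(2.3333) + (0.3333)·(0.3333)) / 5 = 13.3333/5 = 2.6667
  S[X,Y] = ((-0.6667)·(2.6667) + (1.3333)·(-0.3333) + (-1.6667)·(-3.3333) + (-1.6667)·(0.6667) + (2.3333)·(-3.3333) + (0.3333)·(3.6667)) / 5 = -4.3333/5 = -0.8667
  S[Y,Y] = ((2.6667)·(2.6667) + (-0.3333)·(-0.3333) + (-3.3333)·(-3.3333) + (0.6667)·(0.6667) + (-3.3333)·(-3.3333) + (3.6667)·(3.6667)) / 5 = 43.3333/5 = 8.6667

S is symmetric (S[j,i] = S[i,j]). Assembling:

S = [[2.6667, -0.8667],
 [-0.8667, 8.6667]]


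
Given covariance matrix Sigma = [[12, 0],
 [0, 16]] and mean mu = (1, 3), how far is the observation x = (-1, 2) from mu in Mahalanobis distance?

Step 1 — centre the observation: (x - mu) = (-2, -1).

Step 2 — invert Sigma. det(Sigma) = 12·16 - (0)² = 192.
  Sigma^{-1} = (1/det) · [[d, -b], [-b, a]] = [[0.0833, 0],
 [0, 0.0625]].

Step 3 — form the quadratic (x - mu)^T · Sigma^{-1} · (x - mu):
  Sigma^{-1} · (x - mu) = (-0.1667, -0.0625).
  (x - mu)^T · [Sigma^{-1} · (x - mu)] = (-2)·(-0.1667) + (-1)·(-0.0625) = 0.3958.

Step 4 — take square root: d = √(0.3958) ≈ 0.6292.

d(x, mu) = √(0.3958) ≈ 0.6292


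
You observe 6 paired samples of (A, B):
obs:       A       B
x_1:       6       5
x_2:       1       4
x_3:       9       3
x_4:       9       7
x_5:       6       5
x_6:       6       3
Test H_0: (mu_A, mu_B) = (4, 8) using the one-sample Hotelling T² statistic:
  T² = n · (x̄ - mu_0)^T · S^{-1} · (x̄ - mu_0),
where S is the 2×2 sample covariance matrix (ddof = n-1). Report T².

Step 1 — sample mean vector:
  mean(A) = (6 + 1 + 9 + 9 + 6 + 6) / 6 = 37/6 = 6.1667
  mean(B) = (5 + 4 + 3 + 7 + 5 + 3) / 6 = 27/6 = 4.5
  x̄ = (6.1667, 4.5),  deviation x̄ - mu_0 = (6.1667, 4.5) - (4, 8) = (2.1667, -3.5).

Step 2 — sample covariance matrix, S[i,j] = (1/(n-1)) · Σ_k (x_{k,i} - mean_i) · (x_{k,j} - mean_j), divisor n-1 = 5:
  S[A,A] = ((-0.1667)·(-0.1667) + (-5.1667)·(-5.1667) + (2.8333)·(2.8333) + (2.8333)·(2.8333) + (-0.1667)·(-0.1667) + (-0.1667)·(-0.1667)) / 5 = 42.8333/5 = 8.5667
  S[A,B] = ((-0.1667)·(0.5) + (-5.1667)·(-0.5) + (2.8333)·(-1.5) + (2.8333)·(2.5) + (-0.1667)·(0.5) + (-0.1667)·(-1.5)) / 5 = 5.5/5 = 1.1
  S[B,B] = ((0.5)·(0.5) + (-0.5)·(-0.5) + (-1.5)·(-1.5) + (2.5)·(2.5) + (0.5)·(0.5) + (-1.5)·(-1.5)) / 5 = 11.5/5 = 2.3
  S = [[8.5667, 1.1],
 [1.1, 2.3]].

Step 3 — invert S. det(S) = 8.5667·2.3 - (1.1)² = 18.4933.
  S^{-1} = (1/det) · [[d, -b], [-b, a]] = [[0.1244, -0.0595],
 [-0.0595, 0.4632]].

Step 4 — quadratic form (x̄ - mu_0)^T · S^{-1} · (x̄ - mu_0):
  S^{-1} · (x̄ - mu_0) = (0.4776, -1.7502),
  (x̄ - mu_0)^T · [...] = (2.1667)·(0.4776) + (-3.5)·(-1.7502) = 7.1605.

Step 5 — scale by n: T² = 6 · 7.1605 = 42.9632.

T² ≈ 42.9632


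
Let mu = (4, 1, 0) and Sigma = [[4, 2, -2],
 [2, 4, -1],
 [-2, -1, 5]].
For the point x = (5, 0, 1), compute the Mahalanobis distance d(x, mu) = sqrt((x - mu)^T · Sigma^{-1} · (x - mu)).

Step 1 — centre the observation: (x - mu) = (1, -1, 1).

Step 2 — invert Sigma (cofactor / det for 3×3, or solve directly):
  Sigma^{-1} = [[0.3958, -0.1667, 0.125],
 [-0.1667, 0.3333, 0],
 [0.125, 0, 0.25]].

Step 3 — form the quadratic (x - mu)^T · Sigma^{-1} · (x - mu):
  Sigma^{-1} · (x - mu) = (0.6875, -0.5, 0.375).
  (x - mu)^T · [Sigma^{-1} · (x - mu)] = (1)·(0.6875) + (-1)·(-0.5) + (1)·(0.375) = 1.5625.

Step 4 — take square root: d = √(1.5625) ≈ 1.25.

d(x, mu) = √(1.5625) ≈ 1.25


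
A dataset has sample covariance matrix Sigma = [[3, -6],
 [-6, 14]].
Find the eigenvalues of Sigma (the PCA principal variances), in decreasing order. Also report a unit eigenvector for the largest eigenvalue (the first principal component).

Step 1 — characteristic polynomial of 2×2 Sigma:
  det(Sigma - λI) = λ² - trace · λ + det = 0.
  trace = 3 + 14 = 17, det = 3·14 - (-6)² = 6.
Step 2 — discriminant:
  Δ = trace² - 4·det = 289 - 24 = 265.
Step 3 — eigenvalues:
  λ = (trace ± √Δ)/2 = (17 ± 16.2788)/2,
  λ_1 = 16.6394,  λ_2 = 0.3606.

Step 4 — unit eigenvector for λ_1: solve (Sigma - λ_1 I)v = 0. First row:
  (3 - 16.6394)·v_x + (-6)·v_y = 0, i.e. (-13.6394)·v_x + (-6)·v_y = 0,
  so v ∝ (b, λ_1 - a) = (-6, 13.6394); multiply by -1 so the first entry is positive: u = (6, -13.6394).
  ||u|| = √((6)² + (-13.6394)²) = √(222.0335) ≈ 14.9008,
  v_1 = u/||u|| ≈ (0.4027, -0.9153) (||v_1|| = 1).

λ_1 = 16.6394,  λ_2 = 0.3606;  v_1 ≈ (0.4027, -0.9153)


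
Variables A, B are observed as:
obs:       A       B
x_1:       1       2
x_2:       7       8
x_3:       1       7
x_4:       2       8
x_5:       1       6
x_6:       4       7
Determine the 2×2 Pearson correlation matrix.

Step 1 — column means:
  mean(A) = (1 + 7 + 1 + 2 + 1 + 4) / 6 = 16/6 = 2.6667
  mean(B) = (2 + 8 + 7 + 8 + 6 + 7) / 6 = 38/6 = 6.3333

Step 2 — sample variances and covariances s[i,j] = (1/(n-1)) · Σ_k (x_{k,i} - mean_i) · (x_{k,j} - mean_j), with n-1 = 5:
  s[A,A] = ((-1.6667)·(-1.6667) + (4.3333)·(4.3333) + (-1.6667)·(-1.6667) + (-0.6667)·(-0.6667) + (-1.6667)·(-1.6667) + (1.3333)·(1.3333)) / 5 = 29.3333/5 = 5.8667
  s[A,B] = ((-1.6667)·(-4.3333) + (4.3333)·(1.6667) + (-1.6667)·(0.6667) + (-0.6667)·(1.6667) + (-1.6667)·(-0.3333) + (1.3333)·(0.6667)) / 5 = 13.6667/5 = 2.7333
  s[B,B] = ((-4.3333)·(-4.3333) + (1.6667)·(1.6667) + (0.6667)·(0.6667) + (1.6667)·(1.6667) + (-0.3333)·(-0.3333) + (0.6667)·(0.6667)) / 5 = 25.3333/5 = 5.0667
  Sample standard deviations s_i = √(s[i,i]):
  s(A) = √(5.8667) = 2.4221
  s(B) = √(5.0667) = 2.2509

Step 3 — r_{ij} = s_{ij} / (s_i · s_j):
  r[A,A] = 1 (diagonal).
  r[A,B] = 2.7333 / (2.4221 · 2.2509) = 2.7333 / 5.452 = 0.5013
  r[B,B] = 1 (diagonal).

R is symmetric with unit diagonal. Assembling:

R = [[1, 0.5013],
 [0.5013, 1]]


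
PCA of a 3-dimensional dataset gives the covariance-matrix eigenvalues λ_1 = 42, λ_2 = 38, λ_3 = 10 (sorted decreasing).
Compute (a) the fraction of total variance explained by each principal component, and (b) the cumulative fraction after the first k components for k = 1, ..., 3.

Step 1 — total variance = trace(Sigma) = Σ λ_i = 42 + 38 + 10 = 90.

Step 2 — fraction explained by component i = λ_i / Σ λ:
  PC1: 42/90 = 0.4667
  PC2: 38/90 = 0.4222
  PC3: 10/90 = 0.1111

Step 3 — cumulative fraction after k components = (λ_1 + ... + λ_k) / Σ λ:
  k = 1: 42/90 = 0.4667
  k = 2: (42 + 38)/90 = 80/90 = 0.8889
  k = 3: (42 + 38 + 10)/90 = 90/90 = 1

Summary (fraction, with percent):

explained: PC1 0.4667 (46.67%), PC2 0.4222 (42.22%), PC3 0.1111 (11.11%);  cumulative: 0.4667, 0.8889, 1


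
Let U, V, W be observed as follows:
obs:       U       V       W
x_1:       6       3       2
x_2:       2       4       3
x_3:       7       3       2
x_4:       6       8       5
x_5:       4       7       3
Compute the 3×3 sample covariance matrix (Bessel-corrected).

Step 1 — column means:
  mean(U) = (6 + 2 + 7 + 6 + 4) / 5 = 25/5 = 5
  mean(V) = (3 + 4 + 3 + 8 + 7) / 5 = 25/5 = 5
  mean(W) = (2 + 3 + 2 + 5 + 3) / 5 = 15/5 = 3

Step 2 — sample covariance S[i,j] = (1/(n-1)) · Σ_k (x_{k,i} - mean_i) · (x_{k,j} - mean_j), with n-1 = 4.
  S[U,U] = ((1)·(1) + (-3)·(-3) + (2)·(2) + (1)·(1) + (-1)·(-1)) / 4 = 16/4 = 4
  S[U,V] = ((1)·(-2) + (-3)·(-1) + (2)·(-2) + (1)·(3) + (-1)·(2)) / 4 = -2/4 = -0.5
  S[U,W] = ((1)·(-1) + (-3)·(0) + (2)·(-1) + (1)·(2) + (-1)·(0)) / 4 = -1/4 = -0.25
  S[V,V] = ((-2)·(-2) + (-1)·(-1) + (-2)·(-2) + (3)·(3) + (2)·(2)) / 4 = 22/4 = 5.5
  S[V,W] = ((-2)·(-1) + (-1)·(0) + (-2)·(-1) + (3)·(2) + (2)·(0)) / 4 = 10/4 = 2.5
  S[W,W] = ((-1)·(-1) + (0)·(0) + (-1)·(-1) + (2)·(2) + (0)·(0)) / 4 = 6/4 = 1.5

S is symmetric (S[j,i] = S[i,j]). Assembling:

S = [[4, -0.5, -0.25],
 [-0.5, 5.5, 2.5],
 [-0.25, 2.5, 1.5]]


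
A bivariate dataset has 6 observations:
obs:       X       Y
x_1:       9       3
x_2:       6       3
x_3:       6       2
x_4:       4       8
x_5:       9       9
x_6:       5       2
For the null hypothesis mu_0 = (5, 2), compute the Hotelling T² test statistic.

Step 1 — sample mean vector:
  mean(X) = (9 + 6 + 6 + 4 + 9 + 5) / 6 = 39/6 = 6.5
  mean(Y) = (3 + 3 + 2 + 8 + 9 + 2) / 6 = 27/6 = 4.5
  x̄ = (6.5, 4.5),  deviation x̄ - mu_0 = (6.5, 4.5) - (5, 2) = (1.5, 2.5).

Step 2 — sample covariance matrix, S[i,j] = (1/(n-1)) · Σ_k (x_{k,i} - mean_i) · (x_{k,j} - mean_j), divisor n-1 = 5:
  S[X,X] = ((2.5)·(2.5) + (-0.5)·(-0.5) + (-0.5)·(-0.5) + (-2.5)·(-2.5) + (2.5)·(2.5) + (-1.5)·(-1.5)) / 5 = 21.5/5 = 4.3
  S[X,Y] = ((2.5)·(-1.5) + (-0.5)·(-1.5) + (-0.5)·(-2.5) + (-2.5)·(3.5) + (2.5)·(4.5) + (-1.5)·(-2.5)) / 5 = 4.5/5 = 0.9
  S[Y,Y] = ((-1.5)·(-1.5) + (-1.5)·(-1.5) + (-2.5)·(-2.5) + (3.5)·(3.5) + (4.5)·(4.5) + (-2.5)·(-2.5)) / 5 = 49.5/5 = 9.9
  S = [[4.3, 0.9],
 [0.9, 9.9]].

Step 3 — invert S. det(S) = 4.3·9.9 - (0.9)² = 41.76.
  S^{-1} = (1/det) · [[d, -b], [-b, a]] = [[0.2371, -0.0216],
 [-0.0216, 0.103]].

Step 4 — quadratic form (x̄ - mu_0)^T · S^{-1} · (x̄ - mu_0):
  S^{-1} · (x̄ - mu_0) = (0.3017, 0.2251),
  (x̄ - mu_0)^T · [...] = (1.5)·(0.3017) + (2.5)·(0.2251) = 1.0153.

Step 5 — scale by n: T² = 6 · 1.0153 = 6.092.

T² ≈ 6.092


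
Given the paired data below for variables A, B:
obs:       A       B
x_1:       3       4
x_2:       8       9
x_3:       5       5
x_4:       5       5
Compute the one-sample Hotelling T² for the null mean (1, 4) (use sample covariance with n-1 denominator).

Step 1 — sample mean vector:
  mean(A) = (3 + 8 + 5 + 5) / 4 = 21/4 = 5.25
  mean(B) = (4 + 9 + 5 + 5) / 4 = 23/4 = 5.75
  x̄ = (5.25, 5.75),  deviation x̄ - mu_0 = (5.25, 5.75) - (1, 4) = (4.25, 1.75).

Step 2 — sample covariance matrix, S[i,j] = (1/(n-1)) · Σ_k (x_{k,i} - mean_i) · (x_{k,j} - mean_j), divisor n-1 = 3:
  S[A,A] = ((-2.25)·(-2.25) + (2.75)·(2.75) + (-0.25)·(-0.25) + (-0.25)·(-0.25)) / 3 = 12.75/3 = 4.25
  S[A,B] = ((-2.25)·(-1.75) + (2.75)·(3.25) + (-0.25)·(-0.75) + (-0.25)·(-0.75)) / 3 = 13.25/3 = 4.4167
  S[B,B] = ((-1.75)·(-1.75) + (3.25)·(3.25) + (-0.75)·(-0.75) + (-0.75)·(-0.75)) / 3 = 14.75/3 = 4.9167
  S = [[4.25, 4.4167],
 [4.4167, 4.9167]].

Step 3 — invert S. det(S) = 4.25·4.9167 - (4.4167)² = 1.3889.
  S^{-1} = (1/det) · [[d, -b], [-b, a]] = [[3.54, -3.18],
 [-3.18, 3.06]].

Step 4 — quadratic form (x̄ - mu_0)^T · S^{-1} · (x̄ - mu_0):
  S^{-1} · (x̄ - mu_0) = (9.48, -8.16),
  (x̄ - mu_0)^T · [...] = (4.25)·(9.48) + (1.75)·(-8.16) = 26.01.

Step 5 — scale by n: T² = 4 · 26.01 = 104.04.

T² ≈ 104.04


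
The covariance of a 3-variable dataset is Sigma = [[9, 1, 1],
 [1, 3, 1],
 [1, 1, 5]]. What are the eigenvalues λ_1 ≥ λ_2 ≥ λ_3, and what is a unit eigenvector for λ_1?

Step 1 — characteristic polynomial p(λ) = det(λI - Sigma) = λ³ - tr·λ² + c_1·λ - det, where tr = trace, c_1 = sum of the principal 2×2 minors, det = det(Sigma):
  tr = 9 + 3 + 5 = 17,
  c_1 = (9·3 - (1)²) + (9·5 - (1)²) + (3·5 - (1)²) = 26 + 44 + 14 = 84,
  det = 9·(3·5 - (1)²) - (1)·((1)·5 - (1)·(1)) + (1)·((1)·(1) - 3·(1)) = 9·(14) - (1)·(4) + (1)·(-2) = 120.
  So p(λ) = λ³ - 17λ² + 84λ - 120.
Step 2 — look for an integer root (rational root theorem: any rational root is an integer divisor of 120). Testing λ = 5:
  p(5) = 125 - 425 + 420 - 120 = 0  ✓
  Dividing out (λ - 5): p(λ) = (λ - 5)(λ² - 12λ + 24).
Step 3 — remaining eigenvalues from the quadratic λ² - 12λ + 24 = 0:
  Δ = 12² - 4·24 = 144 - 96 = 48,  λ = (12 ± √48)/2 = (12 ± 6.9282)/2 ≈ 9.4641 or 2.5359.
  Sorted: λ_1 = 9.4641,  λ_2 = 5,  λ_3 = 2.5359  (check: sum = 17 = tr ✓).

Step 4 — unit eigenvector for λ_1 ≈ 9.4641: v spans the null space of (Sigma - λ_1 I), whose rows are
  r_1 = (-0.4641, 1, 1),  r_2 = (1, -6.4641, 1),  r_3 = (1, 1, -4.4641).
  v is orthogonal to every row, so take v ∝ r_1 × r_2 = ((1)·(1) - (1)·(-6.4641), (1)·(1) - (-0.4641)·(1), (-0.4641)·(-6.4641) - (1)·(1)) ≈ (7.4641, 1.4641, 2).
  Let u = (7.4641, 1.4641, 2).
  ||u|| = √((7.4641)² + (1.4641)² + (2)²) = √(61.8564) ≈ 7.8649,  v_1 = u/||u|| ≈ (0.949, 0.1862, 0.2543) (||v_1|| = 1).

λ_1 = 9.4641,  λ_2 = 5,  λ_3 = 2.5359;  v_1 ≈ (0.949, 0.1862, 0.2543)


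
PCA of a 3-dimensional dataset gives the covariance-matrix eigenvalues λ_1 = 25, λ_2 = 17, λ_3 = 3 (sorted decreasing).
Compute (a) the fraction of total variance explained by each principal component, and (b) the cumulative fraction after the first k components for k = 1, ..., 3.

Step 1 — total variance = trace(Sigma) = Σ λ_i = 25 + 17 + 3 = 45.

Step 2 — fraction explained by component i = λ_i / Σ λ:
  PC1: 25/45 = 0.5556
  PC2: 17/45 = 0.3778
  PC3: 3/45 = 0.0667

Step 3 — cumulative fraction after k components = (λ_1 + ... + λ_k) / Σ λ:
  k = 1: 25/45 = 0.5556
  k = 2: (25 + 17)/45 = 42/45 = 0.9333
  k = 3: (25 + 17 + 3)/45 = 45/45 = 1

Summary (fraction, with percent):

explained: PC1 0.5556 (55.56%), PC2 0.3778 (37.78%), PC3 0.0667 (6.67%);  cumulative: 0.5556, 0.9333, 1


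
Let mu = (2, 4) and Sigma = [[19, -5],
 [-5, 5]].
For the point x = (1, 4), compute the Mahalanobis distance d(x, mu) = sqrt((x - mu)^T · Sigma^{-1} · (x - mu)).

Step 1 — centre the observation: (x - mu) = (-1, 0).

Step 2 — invert Sigma. det(Sigma) = 19·5 - (-5)² = 70.
  Sigma^{-1} = (1/det) · [[d, -b], [-b, a]] = [[0.0714, 0.0714],
 [0.0714, 0.2714]].

Step 3 — form the quadratic (x - mu)^T · Sigma^{-1} · (x - mu):
  Sigma^{-1} · (x - mu) = (-0.0714, -0.0714).
  (x - mu)^T · [Sigma^{-1} · (x - mu)] = (-1)·(-0.0714) + (0)·(-0.0714) = 0.0714.

Step 4 — take square root: d = √(0.0714) ≈ 0.2673.

d(x, mu) = √(0.0714) ≈ 0.2673


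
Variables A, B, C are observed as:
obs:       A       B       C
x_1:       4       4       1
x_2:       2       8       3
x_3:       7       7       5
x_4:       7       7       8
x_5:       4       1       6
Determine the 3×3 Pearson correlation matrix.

Step 1 — column means:
  mean(A) = (4 + 2 + 7 + 7 + 4) / 5 = 24/5 = 4.8
  mean(B) = (4 + 8 + 7 + 7 + 1) / 5 = 27/5 = 5.4
  mean(C) = (1 + 3 + 5 + 8 + 6) / 5 = 23/5 = 4.6

Step 2 — sample variances and covariances s[i,j] = (1/(n-1)) · Σ_k (x_{k,i} - mean_i) · (x_{k,j} - mean_j), with n-1 = 4:
  s[A,A] = ((-0.8)·(-0.8) + (-2.8)·(-2.8) + (2.2)·(2.2) + (2.2)·(2.2) + (-0.8)·(-0.8)) / 4 = 18.8/4 = 4.7
  s[A,B] = ((-0.8)·(-1.4) + (-2.8)·(2.6) + (2.2)·(1.6) + (2.2)·(1.6) + (-0.8)·(-4.4)) / 4 = 4.4/4 = 1.1
  s[A,C] = ((-0.8)·(-3.6) + (-2.8)·(-1.6) + (2.2)·(0.4) + (2.2)·(3.4) + (-0.8)·(1.4)) / 4 = 14.6/4 = 3.65
  s[B,B] = ((-1.4)·(-1.4) + (2.6)·(2.6) + (1.6)·(1.6) + (1.6)·(1.6) + (-4.4)·(-4.4)) / 4 = 33.2/4 = 8.3
  s[B,C] = ((-1.4)·(-3.6) + (2.6)·(-1.6) + (1.6)·(0.4) + (1.6)·(3.4) + (-4.4)·(1.4)) / 4 = 0.8/4 = 0.2
  s[C,C] = ((-3.6)·(-3.6) + (-1.6)·(-1.6) + (0.4)·(0.4) + (3.4)·(3.4) + (1.4)·(1.4)) / 4 = 29.2/4 = 7.3
  Sample standard deviations s_i = √(s[i,i]):
  s(A) = √(4.7) = 2.1679
  s(B) = √(8.3) = 2.881
  s(C) = √(7.3) = 2.7019

Step 3 — r_{ij} = s_{ij} / (s_i · s_j):
  r[A,A] = 1 (diagonal).
  r[A,B] = 1.1 / (2.1679 · 2.881) = 1.1 / 6.2458 = 0.1761
  r[A,C] = 3.65 / (2.1679 · 2.7019) = 3.65 / 5.8575 = 0.6231
  r[B,B] = 1 (diagonal).
  r[B,C] = 0.2 / (2.881 · 2.7019) = 0.2 / 7.784 = 0.0257
  r[C,C] = 1 (diagonal).

R is symmetric with unit diagonal. Assembling:

R = [[1, 0.1761, 0.6231],
 [0.1761, 1, 0.0257],
 [0.6231, 0.0257, 1]]


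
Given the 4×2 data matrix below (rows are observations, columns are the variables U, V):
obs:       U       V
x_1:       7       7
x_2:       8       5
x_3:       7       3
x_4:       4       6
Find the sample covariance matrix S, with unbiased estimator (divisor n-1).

Step 1 — column means:
  mean(U) = (7 + 8 + 7 + 4) / 4 = 26/4 = 6.5
  mean(V) = (7 + 5 + 3 + 6) / 4 = 21/4 = 5.25

Step 2 — sample covariance S[i,j] = (1/(n-1)) · Σ_k (x_{k,i} - mean_i) · (x_{k,j} - mean_j), with n-1 = 3.
  S[U,U] = ((0.5)·(0.5) + (1.5)·(1.5) + (0.5)·(0.5) + (-2.5)·(-2.5)) / 3 = 9/3 = 3
  S[U,V] = ((0.5)·(1.75) + (1.5)·(-0.25) + (0.5)·(-2.25) + (-2.5)·(0.75)) / 3 = -2.5/3 = -0.8333
  S[V,V] = ((1.75)·(1.75) + (-0.25)·(-0.25) + (-2.25)·(-2.25) + (0.75)·(0.75)) / 3 = 8.75/3 = 2.9167

S is symmetric (S[j,i] = S[i,j]). Assembling:

S = [[3, -0.8333],
 [-0.8333, 2.9167]]


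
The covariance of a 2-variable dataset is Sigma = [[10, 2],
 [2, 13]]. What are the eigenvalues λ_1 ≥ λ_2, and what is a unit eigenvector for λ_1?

Step 1 — characteristic polynomial of 2×2 Sigma:
  det(Sigma - λI) = λ² - trace · λ + det = 0.
  trace = 10 + 13 = 23, det = 10·13 - (2)² = 126.
Step 2 — discriminant:
  Δ = trace² - 4·det = 529 - 504 = 25.
Step 3 — eigenvalues:
  λ = (trace ± √Δ)/2 = (23 ± 5)/2,
  λ_1 = 14,  λ_2 = 9.

Step 4 — unit eigenvector for λ_1: solve (Sigma - λ_1 I)v = 0. First row:
  (10 - 14)·v_x + (2)·v_y = 0, i.e. (-4)·v_x + (2)·v_y = 0,
  so v ∝ (b, λ_1 - a) = (2, 4) = u.
  ||u|| = √((2)² + (4)²) = √(20) ≈ 4.4721,
  v_1 = u/||u|| ≈ (0.4472, 0.8944) (||v_1|| = 1).

λ_1 = 14,  λ_2 = 9;  v_1 ≈ (0.4472, 0.8944)


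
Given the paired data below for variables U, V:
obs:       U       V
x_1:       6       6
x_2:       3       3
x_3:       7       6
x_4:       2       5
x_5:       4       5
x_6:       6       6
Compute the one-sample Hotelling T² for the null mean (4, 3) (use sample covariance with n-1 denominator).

Step 1 — sample mean vector:
  mean(U) = (6 + 3 + 7 + 2 + 4 + 6) / 6 = 28/6 = 4.6667
  mean(V) = (6 + 3 + 6 + 5 + 5 + 6) / 6 = 31/6 = 5.1667
  x̄ = (4.6667, 5.1667),  deviation x̄ - mu_0 = (4.6667, 5.1667) - (4, 3) = (0.6667, 2.1667).

Step 2 — sample covariance matrix, S[i,j] = (1/(n-1)) · Σ_k (x_{k,i} - mean_i) · (x_{k,j} - mean_j), divisor n-1 = 5:
  S[U,U] = ((1.3333)·(1.3333) + (-1.6667)·(-1.6667) + (2.3333)·(2.3333) + (-2.6667)·(-2.6667) + (-0.6667)·(-0.6667) + (1.3333)·(1.3333)) / 5 = 19.3333/5 = 3.8667
  S[U,V] = ((1.3333)·(0.8333) + (-1.6667)·(-2.1667) + (2.3333)·(0.8333) + (-2.6667)·(-0.1667) + (-0.6667)·(-0.1667) + (1.3333)·(0.8333)) / 5 = 8.3333/5 = 1.6667
  S[V,V] = ((0.8333)·(0.8333) + (-2.1667)·(-2.1667) + (0.8333)·(0.8333) + (-0.1667)·(-0.1667) + (-0.1667)·(-0.1667) + (0.8333)·(0.8333)) / 5 = 6.8333/5 = 1.3667
  S = [[3.8667, 1.6667],
 [1.6667, 1.3667]].

Step 3 — invert S. det(S) = 3.8667·1.3667 - (1.6667)² = 2.5067.
  S^{-1} = (1/det) · [[d, -b], [-b, a]] = [[0.5452, -0.6649],
 [-0.6649, 1.5426]].

Step 4 — quadratic form (x̄ - mu_0)^T · S^{-1} · (x̄ - mu_0):
  S^{-1} · (x̄ - mu_0) = (-1.0771, 2.8989),
  (x̄ - mu_0)^T · [...] = (0.6667)·(-1.0771) + (2.1667)·(2.8989) = 5.5629.

Step 5 — scale by n: T² = 6 · 5.5629 = 33.3777.

T² ≈ 33.3777


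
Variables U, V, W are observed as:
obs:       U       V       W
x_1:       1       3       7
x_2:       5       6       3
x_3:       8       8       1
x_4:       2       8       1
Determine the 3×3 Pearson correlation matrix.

Step 1 — column means:
  mean(U) = (1 + 5 + 8 + 2) / 4 = 16/4 = 4
  mean(V) = (3 + 6 + 8 + 8) / 4 = 25/4 = 6.25
  mean(W) = (7 + 3 + 1 + 1) / 4 = 12/4 = 3

Step 2 — sample variances and covariances s[i,j] = (1/(n-1)) · Σ_k (x_{k,i} - mean_i) · (x_{k,j} - mean_j), with n-1 = 3:
  s[U,U] = ((-3)·(-3) + (1)·(1) + (4)·(4) + (-2)·(-2)) / 3 = 30/3 = 10
  s[U,V] = ((-3)·(-3.25) + (1)·(-0.25) + (4)·(1.75) + (-2)·(1.75)) / 3 = 13/3 = 4.3333
  s[U,W] = ((-3)·(4) + (1)·(0) + (4)·(-2) + (-2)·(-2)) / 3 = -16/3 = -5.3333
  s[V,V] = ((-3.25)·(-3.25) + (-0.25)·(-0.25) + (1.75)·(1.75) + (1.75)·(1.75)) / 3 = 16.75/3 = 5.5833
  s[V,W] = ((-3.25)·(4) + (-0.25)·(0) + (1.75)·(-2) + (1.75)·(-2)) / 3 = -20/3 = -6.6667
  s[W,W] = ((4)·(4) + (0)·(0) + (-2)·(-2) + (-2)·(-2)) / 3 = 24/3 = 8
  Sample standard deviations s_i = √(s[i,i]):
  s(U) = √(10) = 3.1623
  s(V) = √(5.5833) = 2.3629
  s(W) = √(8) = 2.8284

Step 3 — r_{ij} = s_{ij} / (s_i · s_j):
  r[U,U] = 1 (diagonal).
  r[U,V] = 4.3333 / (3.1623 · 2.3629) = 4.3333 / 7.4722 = 0.5799
  r[U,W] = -5.3333 / (3.1623 · 2.8284) = -5.3333 / 8.9443 = -0.5963
  r[V,V] = 1 (diagonal).
  r[V,W] = -6.6667 / (2.3629 · 2.8284) = -6.6667 / 6.6833 = -0.9975
  r[W,W] = 1 (diagonal).

R is symmetric with unit diagonal. Assembling:

R = [[1, 0.5799, -0.5963],
 [0.5799, 1, -0.9975],
 [-0.5963, -0.9975, 1]]


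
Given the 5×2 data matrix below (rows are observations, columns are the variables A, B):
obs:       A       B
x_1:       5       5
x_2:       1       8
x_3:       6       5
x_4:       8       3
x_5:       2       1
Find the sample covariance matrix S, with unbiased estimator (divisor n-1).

Step 1 — column means:
  mean(A) = (5 + 1 + 6 + 8 + 2) / 5 = 22/5 = 4.4
  mean(B) = (5 + 8 + 5 + 3 + 1) / 5 = 22/5 = 4.4

Step 2 — sample covariance S[i,j] = (1/(n-1)) · Σ_k (x_{k,i} - mean_i) · (x_{k,j} - mean_j), with n-1 = 4.
  S[A,A] = ((0.6)·(0.6) + (-3.4)·(-3.4) + (1.6)·(1.6) + (3.6)·(3.6) + (-2.4)·(-2.4)) / 4 = 33.2/4 = 8.3
  S[A,B] = ((0.6)·(0.6) + (-3.4)·(3.6) + (1.6)·(0.6) + (3.6)·(-1.4) + (-2.4)·(-3.4)) / 4 = -7.8/4 = -1.95
  S[B,B] = ((0.6)·(0.6) + (3.6)·(3.6) + (0.6)·(0.6) + (-1.4)·(-1.4) + (-3.4)·(-3.4)) / 4 = 27.2/4 = 6.8

S is symmetric (S[j,i] = S[i,j]). Assembling:

S = [[8.3, -1.95],
 [-1.95, 6.8]]


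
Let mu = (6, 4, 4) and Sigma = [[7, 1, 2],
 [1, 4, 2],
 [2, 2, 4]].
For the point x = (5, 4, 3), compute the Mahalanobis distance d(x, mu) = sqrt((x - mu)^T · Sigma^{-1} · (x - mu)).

Step 1 — centre the observation: (x - mu) = (-1, 0, -1).

Step 2 — invert Sigma (cofactor / det for 3×3, or solve directly):
  Sigma^{-1} = [[0.1667, 0, -0.0833],
 [0, 0.3333, -0.1667],
 [-0.0833, -0.1667, 0.375]].

Step 3 — form the quadratic (x - mu)^T · Sigma^{-1} · (x - mu):
  Sigma^{-1} · (x - mu) = (-0.0833, 0.1667, -0.2917).
  (x - mu)^T · [Sigma^{-1} · (x - mu)] = (-1)·(-0.0833) + (0)·(0.1667) + (-1)·(-0.2917) = 0.375.

Step 4 — take square root: d = √(0.375) ≈ 0.6124.

d(x, mu) = √(0.375) ≈ 0.6124


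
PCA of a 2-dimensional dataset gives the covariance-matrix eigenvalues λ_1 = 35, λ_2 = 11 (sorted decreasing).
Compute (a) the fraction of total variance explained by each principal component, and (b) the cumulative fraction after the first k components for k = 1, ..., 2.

Step 1 — total variance = trace(Sigma) = Σ λ_i = 35 + 11 = 46.

Step 2 — fraction explained by component i = λ_i / Σ λ:
  PC1: 35/46 = 0.7609
  PC2: 11/46 = 0.2391

Step 3 — cumulative fraction after k components = (λ_1 + ... + λ_k) / Σ λ:
  k = 1: 35/46 = 0.7609
  k = 2: (35 + 11)/46 = 46/46 = 1

Summary (fraction, with percent):

explained: PC1 0.7609 (76.09%), PC2 0.2391 (23.91%);  cumulative: 0.7609, 1


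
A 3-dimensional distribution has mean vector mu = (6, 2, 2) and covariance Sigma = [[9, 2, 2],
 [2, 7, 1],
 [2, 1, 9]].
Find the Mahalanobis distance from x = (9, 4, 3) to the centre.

Step 1 — centre the observation: (x - mu) = (3, 2, 1).

Step 2 — invert Sigma (cofactor / det for 3×3, or solve directly):
  Sigma^{-1} = [[0.1235, -0.0319, -0.0239],
 [-0.0319, 0.1534, -0.01],
 [-0.0239, -0.01, 0.1175]].

Step 3 — form the quadratic (x - mu)^T · Sigma^{-1} · (x - mu):
  Sigma^{-1} · (x - mu) = (0.2829, 0.2012, 0.0259).
  (x - mu)^T · [Sigma^{-1} · (x - mu)] = (3)·(0.2829) + (2)·(0.2012) + (1)·(0.0259) = 1.2769.

Step 4 — take square root: d = √(1.2769) ≈ 1.13.

d(x, mu) = √(1.2769) ≈ 1.13


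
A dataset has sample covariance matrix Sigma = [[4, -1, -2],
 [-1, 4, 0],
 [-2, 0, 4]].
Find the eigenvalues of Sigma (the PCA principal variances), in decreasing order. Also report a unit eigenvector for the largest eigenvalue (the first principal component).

Step 1 — characteristic polynomial p(λ) = det(λI - Sigma) = λ³ - tr·λ² + c_1·λ - det, where tr = trace, c_1 = sum of the principal 2×2 minors, det = det(Sigma):
  tr = 4 + 4 + 4 = 12,
  c_1 = (4·4 - (-1)²) + (4·4 - (-2)²) + (4·4 - (0)²) = 15 + 12 + 16 = 43,
  det = 4·(4·4 - (0)²) - (-1)·((-1)·4 - (0)·(-2)) + (-2)·((-1)·(0) - 4·(-2)) = 4·(16) - (-1)·(-4) + (-2)·(8) = 44.
  So p(λ) = λ³ - 12λ² + 43λ - 44.
Step 2 — look for an integer root (rational root theorem: any rational root is an integer divisor of 44). Testing λ = 4:
  p(4) = 64 - 192 + 172 - 44 = 0  ✓
  Dividing out (λ - 4): p(λ) = (λ - 4)(λ² - 8λ + 11).
Step 3 — remaining eigenvalues from the quadratic λ² - 8λ + 11 = 0:
  Δ = 8² - 4·11 = 64 - 44 = 20,  λ = (8 ± √20)/2 = (8 ± 4.4721)/2 ≈ 6.2361 or 1.7639.
  Sorted: λ_1 = 6.2361,  λ_2 = 4,  λ_3 = 1.7639  (check: sum = 12 = tr ✓).

Step 4 — unit eigenvector for λ_1 ≈ 6.2361: v spans the null space of (Sigma - λ_1 I), whose rows are
  r_1 = (-2.2361, -1, -2),  r_2 = (-1, -2.2361, 0),  r_3 = (-2, 0, -2.2361).
  v is orthogonal to every row, so take v ∝ r_1 × r_2 = ((-1)·(0) - (-2)·(-2.2361), (-2)·(-1) - (-2.2361)·(0), (-2.2361)·(-2.2361) - (-1)·(-1)) ≈ (-4.4721, 2, 4).
  Rescale (multiply by -1 so the first nonzero entry is positive): u = (4.4721, -2, -4).
  ||u|| = √((4.4721)² + (-2)² + (-4)²) = √(40) ≈ 6.3246,  v_1 = u/||u|| ≈ (0.7071, -0.3162, -0.6325) (||v_1|| = 1).

λ_1 = 6.2361,  λ_2 = 4,  λ_3 = 1.7639;  v_1 ≈ (0.7071, -0.3162, -0.6325)


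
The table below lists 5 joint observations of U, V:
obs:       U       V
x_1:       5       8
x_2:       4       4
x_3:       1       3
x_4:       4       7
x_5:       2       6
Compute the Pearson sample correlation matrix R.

Step 1 — column means:
  mean(U) = (5 + 4 + 1 + 4 + 2) / 5 = 16/5 = 3.2
  mean(V) = (8 + 4 + 3 + 7 + 6) / 5 = 28/5 = 5.6

Step 2 — sample variances and covariances s[i,j] = (1/(n-1)) · Σ_k (x_{k,i} - mean_i) · (x_{k,j} - mean_j), with n-1 = 4:
  s[U,U] = ((1.8)·(1.8) + (0.8)·(0.8) + (-2.2)·(-2.2) + (0.8)·(0.8) + (-1.2)·(-1.2)) / 4 = 10.8/4 = 2.7
  s[U,V] = ((1.8)·(2.4) + (0.8)·(-1.6) + (-2.2)·(-2.6) + (0.8)·(1.4) + (-1.2)·(0.4)) / 4 = 9.4/4 = 2.35
  s[V,V] = ((2.4)·(2.4) + (-1.6)·(-1.6) + (-2.6)·(-2.6) + (1.4)·(1.4) + (0.4)·(0.4)) / 4 = 17.2/4 = 4.3
  Sample standard deviations s_i = √(s[i,i]):
  s(U) = √(2.7) = 1.6432
  s(V) = √(4.3) = 2.0736

Step 3 — r_{ij} = s_{ij} / (s_i · s_j):
  r[U,U] = 1 (diagonal).
  r[U,V] = 2.35 / (1.6432 · 2.0736) = 2.35 / 3.4073 = 0.6897
  r[V,V] = 1 (diagonal).

R is symmetric with unit diagonal. Assembling:

R = [[1, 0.6897],
 [0.6897, 1]]


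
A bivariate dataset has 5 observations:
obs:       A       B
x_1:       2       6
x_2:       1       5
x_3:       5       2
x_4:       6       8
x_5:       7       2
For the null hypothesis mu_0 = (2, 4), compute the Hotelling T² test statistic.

Step 1 — sample mean vector:
  mean(A) = (2 + 1 + 5 + 6 + 7) / 5 = 21/5 = 4.2
  mean(B) = (6 + 5 + 2 + 8 + 2) / 5 = 23/5 = 4.6
  x̄ = (4.2, 4.6),  deviation x̄ - mu_0 = (4.2, 4.6) - (2, 4) = (2.2, 0.6).

Step 2 — sample covariance matrix, S[i,j] = (1/(n-1)) · Σ_k (x_{k,i} - mean_i) · (x_{k,j} - mean_j), divisor n-1 = 4:
  S[A,A] = ((-2.2)·(-2.2) + (-3.2)·(-3.2) + (0.8)·(0.8) + (1.8)·(1.8) + (2.8)·(2.8)) / 4 = 26.8/4 = 6.7
  S[A,B] = ((-2.2)·(1.4) + (-3.2)·(0.4) + (0.8)·(-2.6) + (1.8)·(3.4) + (2.8)·(-2.6)) / 4 = -7.6/4 = -1.9
  S[B,B] = ((1.4)·(1.4) + (0.4)·(0.4) + (-2.6)·(-2.6) + (3.4)·(3.4) + (-2.6)·(-2.6)) / 4 = 27.2/4 = 6.8
  S = [[6.7, -1.9],
 [-1.9, 6.8]].

Step 3 — invert S. det(S) = 6.7·6.8 - (-1.9)² = 41.95.
  S^{-1} = (1/det) · [[d, -b], [-b, a]] = [[0.1621, 0.0453],
 [0.0453, 0.1597]].

Step 4 — quadratic form (x̄ - mu_0)^T · S^{-1} · (x̄ - mu_0):
  S^{-1} · (x̄ - mu_0) = (0.3838, 0.1955),
  (x̄ - mu_0)^T · [...] = (2.2)·(0.3838) + (0.6)·(0.1955) = 0.9616.

Step 5 — scale by n: T² = 5 · 0.9616 = 4.8081.

T² ≈ 4.8081


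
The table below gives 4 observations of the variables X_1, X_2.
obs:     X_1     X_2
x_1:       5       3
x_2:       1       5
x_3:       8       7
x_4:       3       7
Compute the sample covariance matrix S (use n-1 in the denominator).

Step 1 — column means:
  mean(X_1) = (5 + 1 + 8 + 3) / 4 = 17/4 = 4.25
  mean(X_2) = (3 + 5 + 7 + 7) / 4 = 22/4 = 5.5

Step 2 — sample covariance S[i,j] = (1/(n-1)) · Σ_k (x_{k,i} - mean_i) · (x_{k,j} - mean_j), with n-1 = 3.
  S[X_1,X_1] = ((0.75)·(0.75) + (-3.25)·(-3.25) + (3.75)·(3.75) + (-1.25)·(-1.25)) / 3 = 26.75/3 = 8.9167
  S[X_1,X_2] = ((0.75)·(-2.5) + (-3.25)·(-0.5) + (3.75)·(1.5) + (-1.25)·(1.5)) / 3 = 3.5/3 = 1.1667
  S[X_2,X_2] = ((-2.5)·(-2.5) + (-0.5)·(-0.5) + (1.5)·(1.5) + (1.5)·(1.5)) / 3 = 11/3 = 3.6667

S is symmetric (S[j,i] = S[i,j]). Assembling:

S = [[8.9167, 1.1667],
 [1.1667, 3.6667]]


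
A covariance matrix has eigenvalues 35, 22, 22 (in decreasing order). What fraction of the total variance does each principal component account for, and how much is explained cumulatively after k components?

Step 1 — total variance = trace(Sigma) = Σ λ_i = 35 + 22 + 22 = 79.

Step 2 — fraction explained by component i = λ_i / Σ λ:
  PC1: 35/79 = 0.443
  PC2: 22/79 = 0.2785
  PC3: 22/79 = 0.2785

Step 3 — cumulative fraction after k components = (λ_1 + ... + λ_k) / Σ λ:
  k = 1: 35/79 = 0.443
  k = 2: (35 + 22)/79 = 57/79 = 0.7215
  k = 3: (35 + 22 + 22)/79 = 79/79 = 1

Summary (fraction, with percent):

explained: PC1 0.443 (44.3%), PC2 0.2785 (27.85%), PC3 0.2785 (27.85%);  cumulative: 0.443, 0.7215, 1


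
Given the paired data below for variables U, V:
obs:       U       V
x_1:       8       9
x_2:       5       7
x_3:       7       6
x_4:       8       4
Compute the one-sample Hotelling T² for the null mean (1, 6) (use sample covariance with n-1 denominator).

Step 1 — sample mean vector:
  mean(U) = (8 + 5 + 7 + 8) / 4 = 28/4 = 7
  mean(V) = (9 + 7 + 6 + 4) / 4 = 26/4 = 6.5
  x̄ = (7, 6.5),  deviation x̄ - mu_0 = (7, 6.5) - (1, 6) = (6, 0.5).

Step 2 — sample covariance matrix, S[i,j] = (1/(n-1)) · Σ_k (x_{k,i} - mean_i) · (x_{k,j} - mean_j), divisor n-1 = 3:
  S[U,U] = ((1)·(1) + (-2)·(-2) + (0)·(0) + (1)·(1)) / 3 = 6/3 = 2
  S[U,V] = ((1)·(2.5) + (-2)·(0.5) + (0)·(-0.5) + (1)·(-2.5)) / 3 = -1/3 = -0.3333
  S[V,V] = ((2.5)·(2.5) + (0.5)·(0.5) + (-0.5)·(-0.5) + (-2.5)·(-2.5)) / 3 = 13/3 = 4.3333
  S = [[2, -0.3333],
 [-0.3333, 4.3333]].

Step 3 — invert S. det(S) = 2·4.3333 - (-0.3333)² = 8.5556.
  S^{-1} = (1/det) · [[d, -b], [-b, a]] = [[0.5065, 0.039],
 [0.039, 0.2338]].

Step 4 — quadratic form (x̄ - mu_0)^T · S^{-1} · (x̄ - mu_0):
  S^{-1} · (x̄ - mu_0) = (3.0584, 0.3506),
  (x̄ - mu_0)^T · [...] = (6)·(3.0584) + (0.5)·(0.3506) = 18.526.

Step 5 — scale by n: T² = 4 · 18.526 = 74.1039.

T² ≈ 74.1039
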